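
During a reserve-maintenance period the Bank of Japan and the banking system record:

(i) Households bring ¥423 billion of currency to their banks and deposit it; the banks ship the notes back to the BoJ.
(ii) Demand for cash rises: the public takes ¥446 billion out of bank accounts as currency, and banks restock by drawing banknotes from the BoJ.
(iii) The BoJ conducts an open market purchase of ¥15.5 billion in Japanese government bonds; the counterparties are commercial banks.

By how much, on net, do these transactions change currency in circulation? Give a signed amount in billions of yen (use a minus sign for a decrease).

+¥23 billion

Currency deposit ¥423 billion: notes return to the central bank → −¥423B.
Currency withdrawal ¥446 billion: notes leave the central bank → +¥446B.
OMO purchase (from banks) ¥15.5 billion: no currency enters or leaves circulation → 0.
Net: −423 + 446 + 0 = +¥23 billion.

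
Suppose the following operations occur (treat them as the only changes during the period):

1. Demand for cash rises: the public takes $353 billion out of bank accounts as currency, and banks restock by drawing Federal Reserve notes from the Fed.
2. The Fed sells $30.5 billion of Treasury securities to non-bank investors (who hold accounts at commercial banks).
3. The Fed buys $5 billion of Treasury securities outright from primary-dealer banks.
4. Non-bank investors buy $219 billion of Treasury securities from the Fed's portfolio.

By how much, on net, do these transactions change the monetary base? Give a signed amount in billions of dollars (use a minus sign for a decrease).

Currency withdrawal $353 billion: just a shift between currency and reserves — both are base money → 0.
Asset sale (to non-banks) $30.5 billion: Fed balance sheet contracts → −$30.5B.
OMO purchase (from banks) $5 billion: Fed balance sheet expands → +$5B.
Asset sale (to non-banks) $219 billion: Fed balance sheet contracts → −$219B.
Net: 0 − 30.5 + 5 − 219 = -$244.5 billion.

-$244.5 billion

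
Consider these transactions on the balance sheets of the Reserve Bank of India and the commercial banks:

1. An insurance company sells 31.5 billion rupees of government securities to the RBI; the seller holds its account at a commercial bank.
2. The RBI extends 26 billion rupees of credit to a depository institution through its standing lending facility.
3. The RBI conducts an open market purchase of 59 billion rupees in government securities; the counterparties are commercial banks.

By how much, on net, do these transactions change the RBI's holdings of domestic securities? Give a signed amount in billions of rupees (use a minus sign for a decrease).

RBI balance sheet:
  Assets:      Securities +90.5B, Loans to banks +26B
  Liabilities: Bank reserves +116.5B
Commercial banking system:
  Assets:      Reserves at CB +116.5B, Securities −59B
  Liabilities: Checkable deposits +31.5B, Borrowings from CB +26B
So the change in the RBI's holdings of domestic securities is +90.5 billion.

+90.5 billion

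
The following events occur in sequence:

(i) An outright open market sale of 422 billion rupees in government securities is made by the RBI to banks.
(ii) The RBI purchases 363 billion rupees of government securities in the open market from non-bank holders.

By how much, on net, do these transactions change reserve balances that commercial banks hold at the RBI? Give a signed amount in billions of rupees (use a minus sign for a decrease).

OMO sale (to banks) 422 billion rupees: the buying banks pay out of their reserve balances → −422B.
Asset purchase (from non-banks) 363 billion rupees: the RBI pays by crediting reserve accounts → +363B.
Net: −422 + 363 = -59 billion.

-59 billion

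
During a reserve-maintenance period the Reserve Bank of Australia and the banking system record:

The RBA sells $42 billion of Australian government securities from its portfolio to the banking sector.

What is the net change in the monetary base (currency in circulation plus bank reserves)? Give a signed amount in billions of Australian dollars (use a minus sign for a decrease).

RBA balance sheet:
  Assets:      Securities −$42B
  Liabilities: Bank reserves −$42B
Monetary base = currency + reserves: 0 + (−$42B) = -$42 billion.

-$42 billion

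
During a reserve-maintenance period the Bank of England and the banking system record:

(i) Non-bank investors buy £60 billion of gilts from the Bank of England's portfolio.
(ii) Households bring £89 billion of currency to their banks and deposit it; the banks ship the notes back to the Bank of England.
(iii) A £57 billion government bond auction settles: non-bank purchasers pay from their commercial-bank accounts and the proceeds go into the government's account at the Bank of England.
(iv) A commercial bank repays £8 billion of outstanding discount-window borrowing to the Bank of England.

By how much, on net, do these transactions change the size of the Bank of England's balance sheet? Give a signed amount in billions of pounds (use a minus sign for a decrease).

-£68 billion

Asset sale (to non-banks) £60 billion: a Bank of England asset is shed → −£60B.
Currency deposit £89 billion: only the composition of liabilities changes → 0.
Government account inflow £57 billion: only the composition of liabilities changes → 0.
Discount-window repayment £8 billion: a Bank of England asset is shed → −£8B.
Net: −60 + 0 + 0 − 8 = -£68 billion.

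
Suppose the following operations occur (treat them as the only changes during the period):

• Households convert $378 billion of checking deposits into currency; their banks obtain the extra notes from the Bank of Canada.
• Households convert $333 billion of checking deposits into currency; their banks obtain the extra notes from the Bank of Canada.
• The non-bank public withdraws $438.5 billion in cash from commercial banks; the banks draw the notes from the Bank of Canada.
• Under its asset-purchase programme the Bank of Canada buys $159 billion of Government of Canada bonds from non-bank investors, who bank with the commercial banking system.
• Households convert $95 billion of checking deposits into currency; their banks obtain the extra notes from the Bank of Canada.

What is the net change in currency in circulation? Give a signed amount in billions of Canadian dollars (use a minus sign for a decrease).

Currency withdrawal $378 billion: notes leave the central bank → +$378B.
Currency withdrawal $333 billion: notes leave the central bank → +$333B.
Currency withdrawal $438.5 billion: notes leave the central bank → +$438.5B.
Asset purchase (from non-banks) $159 billion: no currency enters or leaves circulation → 0.
Currency withdrawal $95 billion: notes leave the central bank → +$95B.
Net: 378 + 333 + 438.5 + 0 + 95 = +$1244.5 billion.

+$1244.5 billion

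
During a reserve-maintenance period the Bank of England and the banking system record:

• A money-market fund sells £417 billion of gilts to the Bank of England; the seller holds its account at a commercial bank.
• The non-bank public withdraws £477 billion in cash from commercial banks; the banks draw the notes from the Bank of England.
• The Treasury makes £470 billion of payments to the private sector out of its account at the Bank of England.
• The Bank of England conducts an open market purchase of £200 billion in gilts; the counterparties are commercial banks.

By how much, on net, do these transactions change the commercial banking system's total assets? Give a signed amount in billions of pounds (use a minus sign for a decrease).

Bank of England balance sheet:
  Assets:      Securities +£617B
  Liabilities: Bank reserves +£610B, Currency in circulation +£477B, Government deposits −£470B
Commercial banking system:
  Assets:      Reserves at CB +£610B, Securities −£200B
  Liabilities: Checkable deposits +£410B
Change in total bank assets = +£410 billion.

+£410 billion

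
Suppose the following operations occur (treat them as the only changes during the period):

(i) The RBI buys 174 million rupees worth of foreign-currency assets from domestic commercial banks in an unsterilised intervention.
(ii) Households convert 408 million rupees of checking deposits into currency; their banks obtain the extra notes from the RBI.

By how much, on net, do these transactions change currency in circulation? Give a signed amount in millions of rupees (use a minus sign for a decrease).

+408 million

RBI balance sheet:
  Assets:      Foreign assets +174M
  Liabilities: Bank reserves −234M, Currency in circulation +408M
So the change in currency in circulation is +408 million.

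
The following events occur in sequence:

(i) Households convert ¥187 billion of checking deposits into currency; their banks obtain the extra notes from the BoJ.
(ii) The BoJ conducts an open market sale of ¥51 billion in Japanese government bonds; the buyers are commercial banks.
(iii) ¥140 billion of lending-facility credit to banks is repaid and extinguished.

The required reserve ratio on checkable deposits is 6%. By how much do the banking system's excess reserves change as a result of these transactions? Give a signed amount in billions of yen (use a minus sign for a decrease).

-¥366.78 billion

Currency withdrawal ¥187 billion: reserves −¥187B, deposits −¥187B.
OMO sale (to banks) ¥51 billion: reserves −¥51B, deposits 0.
Discount-window repayment ¥140 billion: reserves −¥140B, deposits 0.
Totals: Δreserves = −¥378B, Δdeposits = −¥187B.
Δrequired reserves = 6% × −¥187B = −¥11.22B.
Δexcess reserves = Δreserves − Δrequired = −¥378B − (−¥11.22B) = -¥366.78 billion.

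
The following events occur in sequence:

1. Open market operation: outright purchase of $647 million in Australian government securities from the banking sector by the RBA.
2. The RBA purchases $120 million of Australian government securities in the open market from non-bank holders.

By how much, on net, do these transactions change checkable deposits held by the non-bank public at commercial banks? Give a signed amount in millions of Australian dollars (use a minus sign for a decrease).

+$120 million

OMO purchase (from banks) $647 million: the counterparty is a bank, so public deposits are unchanged → 0.
Asset purchase (from non-banks) $120 million: non-bank counterparties' bank balances rise → +$120M.
Net: 0 + 120 = +$120 million.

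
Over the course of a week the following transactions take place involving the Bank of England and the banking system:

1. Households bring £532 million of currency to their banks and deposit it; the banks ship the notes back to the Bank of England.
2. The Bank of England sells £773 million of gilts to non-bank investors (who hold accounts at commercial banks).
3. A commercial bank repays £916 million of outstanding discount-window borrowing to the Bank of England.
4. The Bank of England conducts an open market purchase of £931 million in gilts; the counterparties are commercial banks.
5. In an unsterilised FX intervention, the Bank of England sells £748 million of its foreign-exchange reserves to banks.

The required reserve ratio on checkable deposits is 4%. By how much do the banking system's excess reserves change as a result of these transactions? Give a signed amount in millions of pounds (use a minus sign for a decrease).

Currency deposit £532 million: reserves +£532M, deposits +£532M.
Asset sale (to non-banks) £773 million: reserves −£773M, deposits −£773M.
Discount-window repayment £916 million: reserves −£916M, deposits 0.
OMO purchase (from banks) £931 million: reserves +£931M, deposits 0.
FX sale £748 million: reserves −£748M, deposits 0.
Totals: Δreserves = −£974M, Δdeposits = −£241M.
Δrequired reserves = 4% × −£241M = −£9.64M.
Δexcess reserves = Δreserves − Δrequired = −£974M − (−£9.64M) = -£964.36 million.

-£964.36 million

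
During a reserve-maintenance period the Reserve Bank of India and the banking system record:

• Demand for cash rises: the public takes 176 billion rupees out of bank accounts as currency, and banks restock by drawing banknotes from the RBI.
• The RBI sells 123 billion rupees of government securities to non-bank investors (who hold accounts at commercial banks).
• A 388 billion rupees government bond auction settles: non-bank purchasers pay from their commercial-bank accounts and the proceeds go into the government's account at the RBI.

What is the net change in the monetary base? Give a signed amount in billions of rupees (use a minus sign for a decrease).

Currency withdrawal 176 billion rupees: just a shift between currency and reserves — both are base money → 0.
Asset sale (to non-banks) 123 billion rupees: RBI balance sheet contracts → −123B.
Government account inflow 388 billion rupees: reserves shift to a non-base liability → −388B.
Net: 0 − 123 − 388 = -511 billion.

-511 billion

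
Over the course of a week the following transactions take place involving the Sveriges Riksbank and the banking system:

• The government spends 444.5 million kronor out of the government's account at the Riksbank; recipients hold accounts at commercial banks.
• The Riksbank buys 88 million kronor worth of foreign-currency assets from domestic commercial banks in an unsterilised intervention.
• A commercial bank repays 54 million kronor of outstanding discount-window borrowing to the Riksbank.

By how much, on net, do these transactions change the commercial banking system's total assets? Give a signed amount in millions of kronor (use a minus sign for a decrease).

Government spending 444.5 million kronor: bank balance sheets expand → +444.5M.
FX purchase 88 million kronor: just an asset swap on bank balance sheets → 0.
Discount-window repayment 54 million kronor: bank balance sheets shrink → −54M.
Net: 444.5 + 0 − 54 = +390.5 million.

+390.5 million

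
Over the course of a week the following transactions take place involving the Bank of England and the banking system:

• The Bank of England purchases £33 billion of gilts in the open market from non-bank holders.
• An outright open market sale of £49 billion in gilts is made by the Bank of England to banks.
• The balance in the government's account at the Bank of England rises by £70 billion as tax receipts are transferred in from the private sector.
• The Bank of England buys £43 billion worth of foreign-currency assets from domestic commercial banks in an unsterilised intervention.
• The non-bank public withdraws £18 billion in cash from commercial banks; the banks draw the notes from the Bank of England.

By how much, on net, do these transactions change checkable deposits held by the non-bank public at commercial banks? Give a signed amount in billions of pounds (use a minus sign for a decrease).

Asset purchase (from non-banks) £33 billion: non-bank counterparties' bank balances rise → +£33B.
OMO sale (to banks) £49 billion: the counterparty is a bank, so public deposits are unchanged → 0.
Government account inflow £70 billion: non-bank counterparties' bank balances fall → −£70B.
FX purchase £43 billion: the counterparty is a bank, so public deposits are unchanged → 0.
Currency withdrawal £18 billion: non-bank counterparties' bank balances fall → −£18B.
Net: 33 + 0 − 70 + 0 − 18 = -£55 billion.

-£55 billion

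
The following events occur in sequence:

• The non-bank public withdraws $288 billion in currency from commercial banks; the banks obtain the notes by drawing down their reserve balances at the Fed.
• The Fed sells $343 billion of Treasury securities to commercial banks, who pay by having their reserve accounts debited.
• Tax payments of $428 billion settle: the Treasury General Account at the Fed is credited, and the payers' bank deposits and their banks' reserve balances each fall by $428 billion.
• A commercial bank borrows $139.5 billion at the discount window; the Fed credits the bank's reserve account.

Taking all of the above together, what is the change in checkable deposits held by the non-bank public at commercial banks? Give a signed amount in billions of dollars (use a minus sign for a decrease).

Fed balance sheet:
  Assets:      Securities −$343B, Loans to banks +$139.5B
  Liabilities: Bank reserves −$919.5B, Currency in circulation +$288B, Government deposits +$428B
Commercial banking system:
  Assets:      Reserves at CB −$919.5B, Securities +$343B
  Liabilities: Checkable deposits −$716B, Borrowings from CB +$139.5B
So the change in checkable deposits held by the non-bank public at commercial banks is -$716 billion.

-$716 billion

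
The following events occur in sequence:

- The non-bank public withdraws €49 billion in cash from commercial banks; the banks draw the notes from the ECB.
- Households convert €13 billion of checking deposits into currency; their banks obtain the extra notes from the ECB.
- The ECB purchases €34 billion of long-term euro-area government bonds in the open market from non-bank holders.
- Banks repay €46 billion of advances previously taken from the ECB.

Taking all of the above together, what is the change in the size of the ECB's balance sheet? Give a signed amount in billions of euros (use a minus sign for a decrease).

-€12 billion

Currency withdrawal €49 billion: only the composition of liabilities changes → 0.
Currency withdrawal €13 billion: only the composition of liabilities changes → 0.
Asset purchase (from non-banks) €34 billion: an ECB asset is acquired → +€34B.
Discount-window repayment €46 billion: an ECB asset is shed → −€46B.
Net: 0 + 0 + 34 − 46 = -€12 billion.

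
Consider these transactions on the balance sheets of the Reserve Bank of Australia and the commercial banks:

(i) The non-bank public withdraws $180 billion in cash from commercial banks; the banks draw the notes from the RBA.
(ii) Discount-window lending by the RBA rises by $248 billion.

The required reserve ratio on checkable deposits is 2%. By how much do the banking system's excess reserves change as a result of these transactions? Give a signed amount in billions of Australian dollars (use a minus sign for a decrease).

+$71.6 billion

Currency withdrawal $180 billion: reserves −$180B, deposits −$180B.
Discount-window loan $248 billion: reserves +$248B, deposits 0.
Totals: Δreserves = +$68B, Δdeposits = −$180B.
Δrequired reserves = 2% × −$180B = −$3.6B.
Δexcess reserves = Δreserves − Δrequired = +$68B − (−$3.6B) = +$71.6 billion.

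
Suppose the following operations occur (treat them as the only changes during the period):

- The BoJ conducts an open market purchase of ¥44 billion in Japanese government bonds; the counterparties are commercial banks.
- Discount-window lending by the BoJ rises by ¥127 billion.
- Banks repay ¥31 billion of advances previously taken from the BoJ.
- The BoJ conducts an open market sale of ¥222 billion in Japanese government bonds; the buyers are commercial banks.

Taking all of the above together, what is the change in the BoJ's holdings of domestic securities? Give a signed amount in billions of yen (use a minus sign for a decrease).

BoJ balance sheet:
  Assets:      Securities −¥178B, Loans to banks +¥96B
  Liabilities: Bank reserves −¥82B
Commercial banking system:
  Assets:      Reserves at CB −¥82B, Securities +¥178B
  Liabilities: Borrowings from CB +¥96B
So the change in the BoJ's holdings of domestic securities is -¥178 billion.

-¥178 billion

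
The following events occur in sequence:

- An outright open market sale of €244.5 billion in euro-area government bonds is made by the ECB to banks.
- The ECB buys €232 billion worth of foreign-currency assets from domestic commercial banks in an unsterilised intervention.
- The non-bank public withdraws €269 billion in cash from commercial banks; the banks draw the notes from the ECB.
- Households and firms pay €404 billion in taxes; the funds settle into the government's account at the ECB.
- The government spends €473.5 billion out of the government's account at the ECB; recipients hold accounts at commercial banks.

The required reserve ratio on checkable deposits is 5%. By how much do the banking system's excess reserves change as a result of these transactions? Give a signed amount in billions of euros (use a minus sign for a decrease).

-€202.025 billion

OMO sale (to banks) €244.5 billion: reserves −€244.5B, deposits 0.
FX purchase €232 billion: reserves +€232B, deposits 0.
Currency withdrawal €269 billion: reserves −€269B, deposits −€269B.
Government account inflow €404 billion: reserves −€404B, deposits −€404B.
Government spending €473.5 billion: reserves +€473.5B, deposits +€473.5B.
Totals: Δreserves = −€212B, Δdeposits = −€199.5B.
Δrequired reserves = 5% × −€199.5B = −€9.975B.
Δexcess reserves = Δreserves − Δrequired = −€212B − (−€9.975B) = -€202.025 billion.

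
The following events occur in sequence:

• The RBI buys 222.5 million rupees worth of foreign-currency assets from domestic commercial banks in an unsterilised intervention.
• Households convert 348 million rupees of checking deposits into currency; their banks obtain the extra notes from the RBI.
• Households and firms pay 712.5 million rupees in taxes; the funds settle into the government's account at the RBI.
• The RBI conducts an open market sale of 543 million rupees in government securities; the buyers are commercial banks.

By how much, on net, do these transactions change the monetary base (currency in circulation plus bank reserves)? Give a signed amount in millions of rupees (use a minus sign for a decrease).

FX purchase 222.5 million rupees: RBI balance sheet expands → +222.5M.
Currency withdrawal 348 million rupees: just a shift between currency and reserves — both are base money → 0.
Government account inflow 712.5 million rupees: reserves shift to a non-base liability → −712.5M.
OMO sale (to banks) 543 million rupees: RBI balance sheet contracts → −543M.
Net: 222.5 + 0 − 712.5 − 543 = -1033 million.

-1033 million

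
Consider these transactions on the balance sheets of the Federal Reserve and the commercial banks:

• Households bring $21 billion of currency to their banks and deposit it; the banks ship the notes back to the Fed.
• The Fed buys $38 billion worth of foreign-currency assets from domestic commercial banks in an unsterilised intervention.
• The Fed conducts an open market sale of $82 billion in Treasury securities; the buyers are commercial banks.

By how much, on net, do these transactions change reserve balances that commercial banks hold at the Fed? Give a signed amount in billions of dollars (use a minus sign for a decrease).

-$23 billion

Fed balance sheet:
  Assets:      Securities −$82B, Foreign assets +$38B
  Liabilities: Bank reserves −$23B, Currency in circulation −$21B
Commercial banking system:
  Assets:      Reserves at CB −$23B, Securities +$82B, Foreign assets −$38B
  Liabilities: Checkable deposits +$21B
So the change in reserve balances that commercial banks hold at the Fed is -$23 billion.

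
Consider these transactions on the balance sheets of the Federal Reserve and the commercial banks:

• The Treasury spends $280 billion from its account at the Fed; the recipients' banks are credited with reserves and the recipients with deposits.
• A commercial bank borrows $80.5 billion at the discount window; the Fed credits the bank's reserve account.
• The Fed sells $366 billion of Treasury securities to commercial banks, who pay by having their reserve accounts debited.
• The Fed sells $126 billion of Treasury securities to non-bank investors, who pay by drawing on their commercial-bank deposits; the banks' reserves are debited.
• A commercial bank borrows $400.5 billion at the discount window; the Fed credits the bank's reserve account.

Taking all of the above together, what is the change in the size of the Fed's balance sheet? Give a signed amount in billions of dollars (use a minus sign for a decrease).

-$11 billion

Fed balance sheet:
  Assets:      Securities −$492B, Loans to banks +$481B
  Liabilities: Bank reserves +$269B, Government deposits −$280B
Commercial banking system:
  Assets:      Reserves at CB +$269B, Securities +$366B
  Liabilities: Checkable deposits +$154B, Borrowings from CB +$481B
Change in total Fed assets = -$11 billion.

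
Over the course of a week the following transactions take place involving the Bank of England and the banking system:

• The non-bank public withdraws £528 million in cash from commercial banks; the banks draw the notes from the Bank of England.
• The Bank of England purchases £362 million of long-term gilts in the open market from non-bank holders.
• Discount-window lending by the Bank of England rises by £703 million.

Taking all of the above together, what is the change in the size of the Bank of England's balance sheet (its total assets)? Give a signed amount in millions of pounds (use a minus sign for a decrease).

Currency withdrawal £528 million: only the composition of liabilities changes → 0.
Asset purchase (from non-banks) £362 million: a Bank of England asset is acquired → +£362M.
Discount-window loan £703 million: a Bank of England asset is acquired → +£703M.
Net: 0 + 362 + 703 = +£1065 million.

+£1065 million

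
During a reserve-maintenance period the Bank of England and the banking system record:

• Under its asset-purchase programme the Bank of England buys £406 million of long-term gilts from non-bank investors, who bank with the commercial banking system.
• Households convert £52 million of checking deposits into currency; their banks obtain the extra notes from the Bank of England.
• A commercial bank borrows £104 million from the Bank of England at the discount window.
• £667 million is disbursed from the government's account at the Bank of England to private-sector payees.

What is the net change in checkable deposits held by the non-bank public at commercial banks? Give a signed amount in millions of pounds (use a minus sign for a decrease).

+£1021 million

Asset purchase (from non-banks) £406 million: non-bank counterparties' bank balances rise → +£406M.
Currency withdrawal £52 million: non-bank counterparties' bank balances fall → −£52M.
Discount-window loan £104 million: the counterparty is a bank, so public deposits are unchanged → 0.
Government spending £667 million: non-bank counterparties' bank balances rise → +£667M.
Net: 406 − 52 + 0 + 667 = +£1021 million.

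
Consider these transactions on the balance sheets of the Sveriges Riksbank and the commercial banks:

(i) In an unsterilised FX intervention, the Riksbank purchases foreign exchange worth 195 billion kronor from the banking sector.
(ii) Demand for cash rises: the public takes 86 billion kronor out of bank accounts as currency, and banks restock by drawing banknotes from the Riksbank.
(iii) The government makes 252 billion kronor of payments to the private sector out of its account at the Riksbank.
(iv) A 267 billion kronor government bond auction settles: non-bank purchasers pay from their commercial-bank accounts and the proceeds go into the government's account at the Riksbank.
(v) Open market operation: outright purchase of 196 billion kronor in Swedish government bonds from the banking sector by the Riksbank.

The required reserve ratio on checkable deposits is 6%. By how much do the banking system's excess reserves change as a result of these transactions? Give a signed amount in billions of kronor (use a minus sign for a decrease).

FX purchase 195 billion kronor: reserves +195B, deposits 0.
Currency withdrawal 86 billion kronor: reserves −86B, deposits −86B.
Government spending 252 billion kronor: reserves +252B, deposits +252B.
Government account inflow 267 billion kronor: reserves −267B, deposits −267B.
OMO purchase (from banks) 196 billion kronor: reserves +196B, deposits 0.
Totals: Δreserves = +290B, Δdeposits = −101B.
Δrequired reserves = 6% × −101B = −6.06B.
Δexcess reserves = Δreserves − Δrequired = +290B − (−6.06B) = +296.06 billion.

+296.06 billion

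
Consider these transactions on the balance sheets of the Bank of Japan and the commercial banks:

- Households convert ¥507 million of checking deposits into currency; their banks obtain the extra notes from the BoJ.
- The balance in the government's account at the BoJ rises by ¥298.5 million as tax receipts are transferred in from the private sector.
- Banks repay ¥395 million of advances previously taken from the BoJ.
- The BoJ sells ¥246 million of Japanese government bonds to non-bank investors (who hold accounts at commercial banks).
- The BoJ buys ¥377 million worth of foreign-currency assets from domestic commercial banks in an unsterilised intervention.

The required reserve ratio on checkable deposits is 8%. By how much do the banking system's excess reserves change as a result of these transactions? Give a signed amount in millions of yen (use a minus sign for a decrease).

Currency withdrawal ¥507 million: reserves −¥507M, deposits −¥507M.
Government account inflow ¥298.5 million: reserves −¥298.5M, deposits −¥298.5M.
Discount-window repayment ¥395 million: reserves −¥395M, deposits 0.
Asset sale (to non-banks) ¥246 million: reserves −¥246M, deposits −¥246M.
FX purchase ¥377 million: reserves +¥377M, deposits 0.
Totals: Δreserves = −¥1069.5M, Δdeposits = −¥1051.5M.
Δrequired reserves = 8% × −¥1051.5M = −¥84.12M.
Δexcess reserves = Δreserves − Δrequired = −¥1069.5M − (−¥84.12M) = -¥985.38 million.

-¥985.38 million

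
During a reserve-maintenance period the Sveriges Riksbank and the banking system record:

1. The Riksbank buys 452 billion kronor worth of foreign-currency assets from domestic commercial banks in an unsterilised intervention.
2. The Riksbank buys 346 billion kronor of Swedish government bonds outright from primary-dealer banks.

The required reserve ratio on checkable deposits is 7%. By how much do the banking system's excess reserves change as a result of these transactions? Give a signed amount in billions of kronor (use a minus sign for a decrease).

+798 billion

FX purchase 452 billion kronor: reserves +452B, deposits 0.
OMO purchase (from banks) 346 billion kronor: reserves +346B, deposits 0.
Totals: Δreserves = +798B, Δdeposits = 0.
Δrequired reserves = 7% × 0 = 0.
Δexcess reserves = Δreserves − Δrequired = +798B − (0) = +798 billion.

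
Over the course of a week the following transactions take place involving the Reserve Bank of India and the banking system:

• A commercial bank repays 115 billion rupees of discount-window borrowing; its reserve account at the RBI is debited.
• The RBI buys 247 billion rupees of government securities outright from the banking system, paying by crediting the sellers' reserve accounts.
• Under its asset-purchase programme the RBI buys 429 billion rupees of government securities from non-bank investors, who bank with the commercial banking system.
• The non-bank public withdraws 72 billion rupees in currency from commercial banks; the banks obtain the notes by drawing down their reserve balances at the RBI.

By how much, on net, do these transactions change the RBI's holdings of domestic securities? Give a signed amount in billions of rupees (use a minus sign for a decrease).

Discount-window repayment 115 billion rupees: the RBI's securities portfolio is untouched → 0.
OMO purchase (from banks) 247 billion rupees: securities added to the RBI's portfolio → +247B.
Asset purchase (from non-banks) 429 billion rupees: securities added to the RBI's portfolio → +429B.
Currency withdrawal 72 billion rupees: the RBI's securities portfolio is untouched → 0.
Net: 0 + 247 + 429 + 0 = +676 billion.

+676 billion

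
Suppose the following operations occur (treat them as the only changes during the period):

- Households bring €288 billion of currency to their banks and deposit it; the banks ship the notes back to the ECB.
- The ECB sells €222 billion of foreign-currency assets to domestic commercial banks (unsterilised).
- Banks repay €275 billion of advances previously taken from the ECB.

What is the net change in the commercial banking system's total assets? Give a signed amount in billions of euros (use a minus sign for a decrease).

+€13 billion

Currency deposit €288 billion: bank balance sheets expand → +€288B.
FX sale €222 billion: just an asset swap on bank balance sheets → 0.
Discount-window repayment €275 billion: bank balance sheets shrink → −€275B.
Net: 288 + 0 − 275 = +€13 billion.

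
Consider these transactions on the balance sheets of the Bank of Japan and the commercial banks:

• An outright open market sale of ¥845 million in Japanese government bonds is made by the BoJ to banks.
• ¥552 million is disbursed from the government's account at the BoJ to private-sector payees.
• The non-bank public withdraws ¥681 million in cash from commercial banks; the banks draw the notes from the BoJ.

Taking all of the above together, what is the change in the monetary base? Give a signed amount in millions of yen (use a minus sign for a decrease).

-¥293 million

OMO sale (to banks) ¥845 million: BoJ balance sheet contracts → −¥845M.
Government spending ¥552 million: a non-base liability converts back to reserves → +¥552M.
Currency withdrawal ¥681 million: just a shift between currency and reserves — both are base money → 0.
Net: −845 + 552 + 0 = -¥293 million.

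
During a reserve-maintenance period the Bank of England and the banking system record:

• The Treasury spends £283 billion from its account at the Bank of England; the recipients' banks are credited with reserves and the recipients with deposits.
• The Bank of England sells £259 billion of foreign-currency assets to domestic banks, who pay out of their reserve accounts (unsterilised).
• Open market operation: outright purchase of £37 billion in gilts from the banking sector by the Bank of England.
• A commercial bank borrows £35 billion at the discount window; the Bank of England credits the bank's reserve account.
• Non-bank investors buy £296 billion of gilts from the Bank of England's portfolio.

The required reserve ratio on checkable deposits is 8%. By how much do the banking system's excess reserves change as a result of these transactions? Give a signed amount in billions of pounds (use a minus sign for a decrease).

-£198.96 billion

Government spending £283 billion: reserves +£283B, deposits +£283B.
FX sale £259 billion: reserves −£259B, deposits 0.
OMO purchase (from banks) £37 billion: reserves +£37B, deposits 0.
Discount-window loan £35 billion: reserves +£35B, deposits 0.
Asset sale (to non-banks) £296 billion: reserves −£296B, deposits −£296B.
Totals: Δreserves = −£200B, Δdeposits = −£13B.
Δrequired reserves = 8% × −£13B = −£1.04B.
Δexcess reserves = Δreserves − Δrequired = −£200B − (−£1.04B) = -£198.96 billion.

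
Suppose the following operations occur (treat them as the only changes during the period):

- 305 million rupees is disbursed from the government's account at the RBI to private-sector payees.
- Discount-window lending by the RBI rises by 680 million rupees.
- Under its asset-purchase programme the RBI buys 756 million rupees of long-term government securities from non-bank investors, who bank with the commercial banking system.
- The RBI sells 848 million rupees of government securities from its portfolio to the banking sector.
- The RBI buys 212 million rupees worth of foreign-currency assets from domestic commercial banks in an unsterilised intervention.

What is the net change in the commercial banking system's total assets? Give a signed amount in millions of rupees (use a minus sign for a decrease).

RBI balance sheet:
  Assets:      Securities −92M, Loans to banks +680M, Foreign assets +212M
  Liabilities: Bank reserves +1105M, Government deposits −305M
Commercial banking system:
  Assets:      Reserves at CB +1105M, Securities +848M, Foreign assets −212M
  Liabilities: Checkable deposits +1061M, Borrowings from CB +680M
Change in total bank assets = +1741 million.

+1741 million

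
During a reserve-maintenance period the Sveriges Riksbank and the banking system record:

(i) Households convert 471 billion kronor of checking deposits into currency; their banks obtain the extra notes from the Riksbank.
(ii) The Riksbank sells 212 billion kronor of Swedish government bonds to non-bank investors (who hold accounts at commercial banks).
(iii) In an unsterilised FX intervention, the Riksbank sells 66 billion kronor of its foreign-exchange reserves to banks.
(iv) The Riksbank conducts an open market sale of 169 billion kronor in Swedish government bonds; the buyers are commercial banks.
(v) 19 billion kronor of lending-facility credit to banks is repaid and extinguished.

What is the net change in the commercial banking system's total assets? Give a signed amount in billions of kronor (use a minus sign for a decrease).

Currency withdrawal 471 billion kronor: bank balance sheets shrink → −471B.
Asset sale (to non-banks) 212 billion kronor: bank balance sheets shrink → −212B.
FX sale 66 billion kronor: just an asset swap on bank balance sheets → 0.
OMO sale (to banks) 169 billion kronor: just an asset swap on bank balance sheets → 0.
Discount-window repayment 19 billion kronor: bank balance sheets shrink → −19B.
Net: −471 − 212 + 0 + 0 − 19 = -702 billion.

-702 billion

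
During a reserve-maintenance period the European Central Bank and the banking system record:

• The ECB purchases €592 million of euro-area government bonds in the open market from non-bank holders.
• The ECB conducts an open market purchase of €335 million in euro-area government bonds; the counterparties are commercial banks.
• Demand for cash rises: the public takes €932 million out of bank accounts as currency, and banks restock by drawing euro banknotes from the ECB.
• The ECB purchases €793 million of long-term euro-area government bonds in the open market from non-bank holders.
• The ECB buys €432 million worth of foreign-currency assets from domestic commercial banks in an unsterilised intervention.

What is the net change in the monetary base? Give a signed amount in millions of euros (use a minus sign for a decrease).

ECB balance sheet:
  Assets:      Securities +€1720M, Foreign assets +€432M
  Liabilities: Bank reserves +€1220M, Currency in circulation +€932M
Monetary base = currency + reserves: +€932M + (+€1220M) = +€2152 million.

+€2152 million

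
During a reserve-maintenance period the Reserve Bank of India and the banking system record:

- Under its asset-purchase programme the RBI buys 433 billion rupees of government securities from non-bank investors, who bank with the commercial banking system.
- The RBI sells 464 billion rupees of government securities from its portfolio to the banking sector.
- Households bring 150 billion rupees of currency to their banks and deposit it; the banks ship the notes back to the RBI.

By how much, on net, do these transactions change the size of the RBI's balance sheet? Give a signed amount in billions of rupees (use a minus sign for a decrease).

-31 billion

Asset purchase (from non-banks) 433 billion rupees: an RBI asset is acquired → +433B.
OMO sale (to banks) 464 billion rupees: an RBI asset is shed → −464B.
Currency deposit 150 billion rupees: only the composition of liabilities changes → 0.
Net: 433 − 464 + 0 = -31 billion.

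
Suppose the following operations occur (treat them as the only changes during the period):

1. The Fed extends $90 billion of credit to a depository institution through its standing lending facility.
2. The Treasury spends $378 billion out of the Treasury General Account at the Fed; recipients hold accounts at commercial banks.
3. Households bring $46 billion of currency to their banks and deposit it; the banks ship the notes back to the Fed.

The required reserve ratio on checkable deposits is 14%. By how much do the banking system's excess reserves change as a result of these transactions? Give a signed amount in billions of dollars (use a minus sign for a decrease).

Discount-window loan $90 billion: reserves +$90B, deposits 0.
Government spending $378 billion: reserves +$378B, deposits +$378B.
Currency deposit $46 billion: reserves +$46B, deposits +$46B.
Totals: Δreserves = +$514B, Δdeposits = +$424B.
Δrequired reserves = 14% × +$424B = +$59.36B.
Δexcess reserves = Δreserves − Δrequired = +$514B − (+$59.36B) = +$454.64 billion.

+$454.64 billion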